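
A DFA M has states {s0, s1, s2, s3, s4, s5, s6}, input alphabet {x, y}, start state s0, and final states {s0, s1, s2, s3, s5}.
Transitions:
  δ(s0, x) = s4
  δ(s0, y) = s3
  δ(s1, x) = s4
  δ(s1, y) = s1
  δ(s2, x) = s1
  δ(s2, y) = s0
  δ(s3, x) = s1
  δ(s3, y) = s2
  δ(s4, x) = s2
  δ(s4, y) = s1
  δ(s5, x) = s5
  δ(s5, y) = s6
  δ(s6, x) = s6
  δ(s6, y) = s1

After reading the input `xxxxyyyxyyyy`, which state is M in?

s1

s0 --x--> s4
s4 --x--> s2
s2 --x--> s1
s1 --x--> s4
s4 --y--> s1
s1 --y--> s1
s1 --y--> s1
s1 --x--> s4
s4 --y--> s1
s1 --y--> s1
s1 --y--> s1
s1 --y--> s1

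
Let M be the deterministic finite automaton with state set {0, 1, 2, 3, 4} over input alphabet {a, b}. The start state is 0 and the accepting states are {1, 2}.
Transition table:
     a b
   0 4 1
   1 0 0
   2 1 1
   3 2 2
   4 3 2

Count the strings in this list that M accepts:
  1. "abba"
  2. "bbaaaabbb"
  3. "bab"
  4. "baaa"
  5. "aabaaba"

"abba": rejected
"bbaaaabbb": rejected
"bab": accepted
"baaa": rejected
"aabaaba": rejected

1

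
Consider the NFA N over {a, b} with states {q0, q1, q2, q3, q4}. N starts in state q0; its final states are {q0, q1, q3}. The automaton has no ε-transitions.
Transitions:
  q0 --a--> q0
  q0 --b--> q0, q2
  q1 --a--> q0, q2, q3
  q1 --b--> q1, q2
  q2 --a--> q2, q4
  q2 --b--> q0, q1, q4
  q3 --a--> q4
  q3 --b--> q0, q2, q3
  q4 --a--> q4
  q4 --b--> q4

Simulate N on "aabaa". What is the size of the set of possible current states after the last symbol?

3

Start: {q0}
read a: {q0}
read a: {q0}
read b: {q0, q2}
read a: {q0, q2, q4}
read a: {q0, q2, q4}
Final reachable set {q0, q2, q4} has 3 states.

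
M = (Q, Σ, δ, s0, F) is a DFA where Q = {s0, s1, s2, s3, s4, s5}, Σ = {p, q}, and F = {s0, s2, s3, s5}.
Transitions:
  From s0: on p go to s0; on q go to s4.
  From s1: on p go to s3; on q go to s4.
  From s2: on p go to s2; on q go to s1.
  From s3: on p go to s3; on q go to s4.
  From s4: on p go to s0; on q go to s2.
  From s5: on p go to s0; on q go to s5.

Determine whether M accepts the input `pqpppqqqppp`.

s0 --p--> s0
s0 --q--> s4
s4 --p--> s0
s0 --p--> s0
s0 --p--> s0
s0 --q--> s4
s4 --q--> s2
s2 --q--> s1
s1 --p--> s3
s3 --p--> s3
s3 --p--> s3
End in state s3, which is an accepting state.

accepted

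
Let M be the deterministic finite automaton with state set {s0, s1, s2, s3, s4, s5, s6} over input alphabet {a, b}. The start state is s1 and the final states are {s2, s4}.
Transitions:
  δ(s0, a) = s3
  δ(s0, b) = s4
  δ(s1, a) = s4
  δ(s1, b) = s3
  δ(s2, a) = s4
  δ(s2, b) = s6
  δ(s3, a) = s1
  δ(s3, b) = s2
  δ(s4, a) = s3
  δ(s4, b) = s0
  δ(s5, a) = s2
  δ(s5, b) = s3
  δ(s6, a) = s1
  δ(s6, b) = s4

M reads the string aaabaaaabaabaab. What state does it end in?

s3

s1 --a--> s4
s4 --a--> s3
s3 --a--> s1
s1 --b--> s3
s3 --a--> s1
s1 --a--> s4
s4 --a--> s3
s3 --a--> s1
s1 --b--> s3
s3 --a--> s1
s1 --a--> s4
s4 --b--> s0
s0 --a--> s3
s3 --a--> s1
s1 --b--> s3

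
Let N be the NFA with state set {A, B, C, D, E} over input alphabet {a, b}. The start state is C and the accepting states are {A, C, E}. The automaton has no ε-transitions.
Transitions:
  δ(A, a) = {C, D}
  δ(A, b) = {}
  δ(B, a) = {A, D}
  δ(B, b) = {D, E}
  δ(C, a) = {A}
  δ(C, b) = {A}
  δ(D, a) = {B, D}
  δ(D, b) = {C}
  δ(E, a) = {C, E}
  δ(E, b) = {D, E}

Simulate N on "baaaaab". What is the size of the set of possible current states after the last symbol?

4

Start: {C}
read b: {A}
read a: {C, D}
read a: {A, B, D}
read a: {A, B, C, D}
read a: {A, B, C, D}
read a: {A, B, C, D}
read b: {A, C, D, E}
Final reachable set {A, C, D, E} has 4 states.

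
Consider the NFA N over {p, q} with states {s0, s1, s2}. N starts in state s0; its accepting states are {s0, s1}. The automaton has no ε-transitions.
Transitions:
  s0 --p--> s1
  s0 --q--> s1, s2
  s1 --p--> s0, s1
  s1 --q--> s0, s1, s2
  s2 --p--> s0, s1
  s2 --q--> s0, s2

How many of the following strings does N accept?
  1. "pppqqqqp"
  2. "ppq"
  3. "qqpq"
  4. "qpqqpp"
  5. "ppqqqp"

5

"pppqqqqp": accepted
"ppq": accepted
"qqpq": accepted
"qpqqpp": accepted
"ppqqqp": accepted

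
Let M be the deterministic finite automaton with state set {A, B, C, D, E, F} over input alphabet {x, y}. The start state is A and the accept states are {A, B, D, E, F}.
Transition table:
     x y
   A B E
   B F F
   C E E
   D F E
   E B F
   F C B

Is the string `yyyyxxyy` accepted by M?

accepted

A --y--> E
E --y--> F
F --y--> B
B --y--> F
F --x--> C
C --x--> E
E --y--> F
F --y--> B
End in state B, which is an accepting state.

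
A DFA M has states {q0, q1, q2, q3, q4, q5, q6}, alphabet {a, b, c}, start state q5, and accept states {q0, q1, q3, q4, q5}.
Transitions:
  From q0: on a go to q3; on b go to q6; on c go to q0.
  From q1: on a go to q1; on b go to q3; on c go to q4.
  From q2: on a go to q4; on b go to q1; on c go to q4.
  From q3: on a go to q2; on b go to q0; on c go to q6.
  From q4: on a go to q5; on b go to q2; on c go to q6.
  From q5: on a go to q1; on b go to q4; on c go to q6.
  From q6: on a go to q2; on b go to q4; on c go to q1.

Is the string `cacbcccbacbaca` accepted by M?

rejected

q5 --c--> q6
q6 --a--> q2
q2 --c--> q4
q4 --b--> q2
q2 --c--> q4
q4 --c--> q6
q6 --c--> q1
q1 --b--> q3
q3 --a--> q2
q2 --c--> q4
q4 --b--> q2
q2 --a--> q4
q4 --c--> q6
q6 --a--> q2
End in state q2, which is not an accepting state.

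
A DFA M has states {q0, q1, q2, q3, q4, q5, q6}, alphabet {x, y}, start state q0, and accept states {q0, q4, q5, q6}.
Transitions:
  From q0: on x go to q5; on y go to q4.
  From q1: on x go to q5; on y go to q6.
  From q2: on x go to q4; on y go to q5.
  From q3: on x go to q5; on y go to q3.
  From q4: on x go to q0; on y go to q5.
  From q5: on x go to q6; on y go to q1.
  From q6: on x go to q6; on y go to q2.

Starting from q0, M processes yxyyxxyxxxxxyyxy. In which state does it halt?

q0 --y--> q4
q4 --x--> q0
q0 --y--> q4
q4 --y--> q5
q5 --x--> q6
q6 --x--> q6
q6 --y--> q2
q2 --x--> q4
q4 --x--> q0
q0 --x--> q5
q5 --x--> q6
q6 --x--> q6
q6 --y--> q2
q2 --y--> q5
q5 --x--> q6
q6 --y--> q2

q2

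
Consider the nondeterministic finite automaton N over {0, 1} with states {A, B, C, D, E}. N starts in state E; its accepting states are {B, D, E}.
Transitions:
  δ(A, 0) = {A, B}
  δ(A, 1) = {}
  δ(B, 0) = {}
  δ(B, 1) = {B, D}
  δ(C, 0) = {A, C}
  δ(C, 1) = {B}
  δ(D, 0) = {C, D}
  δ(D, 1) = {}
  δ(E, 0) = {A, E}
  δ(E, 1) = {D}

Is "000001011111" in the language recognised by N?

accepted

Start: {E}
read 0: {A, E}
read 0: {A, B, E}
read 0: {A, B, E}
read 0: {A, B, E}
read 0: {A, B, E}
read 1: {B, D}
read 0: {C, D}
read 1: {B}
read 1: {B, D}
read 1: {B, D}
read 1: {B, D}
read 1: {B, D}
Reachable ∩ accepting = {B, D} — nonempty.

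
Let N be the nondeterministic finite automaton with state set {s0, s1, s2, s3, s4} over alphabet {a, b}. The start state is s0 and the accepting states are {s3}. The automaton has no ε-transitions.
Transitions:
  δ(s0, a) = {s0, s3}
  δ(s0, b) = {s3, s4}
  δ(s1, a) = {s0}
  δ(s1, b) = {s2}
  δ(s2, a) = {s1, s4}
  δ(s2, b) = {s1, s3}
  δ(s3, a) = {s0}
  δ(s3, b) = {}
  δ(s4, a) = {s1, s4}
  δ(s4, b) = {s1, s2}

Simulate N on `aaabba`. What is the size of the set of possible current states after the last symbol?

Start: {s0}
read a: {s0, s3}
read a: {s0, s3}
read a: {s0, s3}
read b: {s3, s4}
read b: {s1, s2}
read a: {s0, s1, s4}
Final reachable set {s0, s1, s4} has 3 states.

3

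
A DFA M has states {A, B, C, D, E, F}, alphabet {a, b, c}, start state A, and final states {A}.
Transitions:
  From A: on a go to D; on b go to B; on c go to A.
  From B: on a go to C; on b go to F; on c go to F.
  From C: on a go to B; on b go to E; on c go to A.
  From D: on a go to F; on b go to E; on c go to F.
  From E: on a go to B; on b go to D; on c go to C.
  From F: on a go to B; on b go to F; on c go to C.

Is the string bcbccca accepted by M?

A --b--> B
B --c--> F
F --b--> F
F --c--> C
C --c--> A
A --c--> A
A --a--> D
End in state D, which is not an accepting state.

rejected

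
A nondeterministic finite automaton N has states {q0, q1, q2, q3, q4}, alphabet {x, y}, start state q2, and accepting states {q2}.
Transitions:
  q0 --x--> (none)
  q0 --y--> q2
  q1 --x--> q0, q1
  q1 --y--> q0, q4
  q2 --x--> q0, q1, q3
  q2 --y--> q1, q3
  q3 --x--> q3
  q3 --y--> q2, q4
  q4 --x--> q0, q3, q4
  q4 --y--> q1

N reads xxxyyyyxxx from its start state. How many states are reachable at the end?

Start: {q2}
read x: {q0, q1, q3}
read x: {q0, q1, q3}
read x: {q0, q1, q3}
read y: {q0, q2, q4}
read y: {q1, q2, q3}
read y: {q0, q1, q2, q3, q4}
read y: {q0, q1, q2, q3, q4}
read x: {q0, q1, q3, q4}
read x: {q0, q1, q3, q4}
read x: {q0, q1, q3, q4}
Final reachable set {q0, q1, q3, q4} has 4 states.

4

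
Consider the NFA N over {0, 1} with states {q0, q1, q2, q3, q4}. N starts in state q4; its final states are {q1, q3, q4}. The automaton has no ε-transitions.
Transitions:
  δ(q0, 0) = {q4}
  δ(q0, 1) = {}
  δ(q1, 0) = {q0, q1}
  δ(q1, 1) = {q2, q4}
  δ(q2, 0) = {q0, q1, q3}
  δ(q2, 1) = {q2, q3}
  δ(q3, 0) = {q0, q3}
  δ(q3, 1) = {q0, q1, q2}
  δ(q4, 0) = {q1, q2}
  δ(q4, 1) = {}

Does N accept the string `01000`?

Start: {q4}
read 0: {q1, q2}
read 1: {q2, q3, q4}
read 0: {q0, q1, q2, q3}
read 0: {q0, q1, q3, q4}
read 0: {q0, q1, q2, q3, q4}
Reachable ∩ accepting = {q1, q3, q4} — nonempty.

accepted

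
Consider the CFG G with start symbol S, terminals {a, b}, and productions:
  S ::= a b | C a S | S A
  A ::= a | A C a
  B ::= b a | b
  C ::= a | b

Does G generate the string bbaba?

no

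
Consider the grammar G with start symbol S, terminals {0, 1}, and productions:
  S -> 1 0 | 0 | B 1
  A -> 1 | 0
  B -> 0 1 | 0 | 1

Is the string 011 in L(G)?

S ⇒ B1 ⇒ 011

yes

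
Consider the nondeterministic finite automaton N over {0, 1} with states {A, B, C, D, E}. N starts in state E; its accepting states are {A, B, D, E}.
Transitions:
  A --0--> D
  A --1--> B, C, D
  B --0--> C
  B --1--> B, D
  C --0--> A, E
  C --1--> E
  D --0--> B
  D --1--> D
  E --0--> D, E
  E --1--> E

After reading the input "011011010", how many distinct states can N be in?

Start: {E}
read 0: {D, E}
read 1: {D, E}
read 1: {D, E}
read 0: {B, D, E}
read 1: {B, D, E}
read 1: {B, D, E}
read 0: {B, C, D, E}
read 1: {B, D, E}
read 0: {B, C, D, E}
Final reachable set {B, C, D, E} has 4 states.

4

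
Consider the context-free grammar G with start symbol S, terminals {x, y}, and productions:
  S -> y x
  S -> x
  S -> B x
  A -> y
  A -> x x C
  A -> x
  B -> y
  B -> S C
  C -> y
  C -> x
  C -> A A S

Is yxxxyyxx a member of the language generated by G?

S ⇒ Bx ⇒ SCx ⇒ yxCx ⇒ yxAASx ⇒ yxxxCASx ⇒ yxxxyASx ⇒ yxxxyySx ⇒ yxxxyyxx

yes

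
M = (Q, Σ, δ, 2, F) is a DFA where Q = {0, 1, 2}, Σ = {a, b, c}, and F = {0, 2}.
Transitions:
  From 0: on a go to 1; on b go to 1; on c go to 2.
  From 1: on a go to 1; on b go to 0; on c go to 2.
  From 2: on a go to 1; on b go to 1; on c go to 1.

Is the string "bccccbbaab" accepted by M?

2 --b--> 1
1 --c--> 2
2 --c--> 1
1 --c--> 2
2 --c--> 1
1 --b--> 0
0 --b--> 1
1 --a--> 1
1 --a--> 1
1 --b--> 0
End in state 0, which is an accepting state.

accepted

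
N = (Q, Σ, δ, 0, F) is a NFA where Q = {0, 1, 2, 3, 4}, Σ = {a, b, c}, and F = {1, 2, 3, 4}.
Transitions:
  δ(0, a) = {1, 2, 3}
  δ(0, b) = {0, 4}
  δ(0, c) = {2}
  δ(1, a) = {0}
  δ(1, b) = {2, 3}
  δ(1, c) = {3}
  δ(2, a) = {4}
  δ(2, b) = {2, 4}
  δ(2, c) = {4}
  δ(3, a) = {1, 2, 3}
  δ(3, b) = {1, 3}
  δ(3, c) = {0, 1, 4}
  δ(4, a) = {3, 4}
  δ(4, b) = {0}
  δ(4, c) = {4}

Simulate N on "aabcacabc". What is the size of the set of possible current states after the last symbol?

Start: {0}
read a: {1, 2, 3}
read a: {0, 1, 2, 3, 4}
read b: {0, 1, 2, 3, 4}
read c: {0, 1, 2, 3, 4}
read a: {0, 1, 2, 3, 4}
read c: {0, 1, 2, 3, 4}
read a: {0, 1, 2, 3, 4}
read b: {0, 1, 2, 3, 4}
read c: {0, 1, 2, 3, 4}
Final reachable set {0, 1, 2, 3, 4} has 5 states.

5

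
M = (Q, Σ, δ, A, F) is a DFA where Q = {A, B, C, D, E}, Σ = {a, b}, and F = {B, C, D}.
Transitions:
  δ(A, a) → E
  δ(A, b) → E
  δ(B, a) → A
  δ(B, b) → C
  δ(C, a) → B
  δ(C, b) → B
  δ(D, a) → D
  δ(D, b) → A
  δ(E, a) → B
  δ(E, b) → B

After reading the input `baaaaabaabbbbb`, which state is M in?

C

A --b--> E
E --a--> B
B --a--> A
A --a--> E
E --a--> B
B --a--> A
A --b--> E
E --a--> B
B --a--> A
A --b--> E
E --b--> B
B --b--> C
C --b--> B
B --b--> C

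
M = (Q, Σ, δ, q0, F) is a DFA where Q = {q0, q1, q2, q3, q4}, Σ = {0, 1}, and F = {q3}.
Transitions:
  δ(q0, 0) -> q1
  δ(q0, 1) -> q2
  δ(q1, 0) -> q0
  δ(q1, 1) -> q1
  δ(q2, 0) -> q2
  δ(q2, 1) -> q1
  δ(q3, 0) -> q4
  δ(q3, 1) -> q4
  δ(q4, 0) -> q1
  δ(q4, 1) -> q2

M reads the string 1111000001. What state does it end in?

q0 --1--> q2
q2 --1--> q1
q1 --1--> q1
q1 --1--> q1
q1 --0--> q0
q0 --0--> q1
q1 --0--> q0
q0 --0--> q1
q1 --0--> q0
q0 --1--> q2

q2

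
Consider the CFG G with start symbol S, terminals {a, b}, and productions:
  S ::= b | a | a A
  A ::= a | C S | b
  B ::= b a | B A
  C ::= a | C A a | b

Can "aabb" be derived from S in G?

no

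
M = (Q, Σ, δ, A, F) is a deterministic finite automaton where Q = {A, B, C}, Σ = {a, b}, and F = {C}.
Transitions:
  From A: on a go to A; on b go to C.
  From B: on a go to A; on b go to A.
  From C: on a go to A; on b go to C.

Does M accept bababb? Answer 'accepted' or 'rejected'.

accepted

A --b--> C
C --a--> A
A --b--> C
C --a--> A
A --b--> C
C --b--> C
End in state C, which is an accepting state.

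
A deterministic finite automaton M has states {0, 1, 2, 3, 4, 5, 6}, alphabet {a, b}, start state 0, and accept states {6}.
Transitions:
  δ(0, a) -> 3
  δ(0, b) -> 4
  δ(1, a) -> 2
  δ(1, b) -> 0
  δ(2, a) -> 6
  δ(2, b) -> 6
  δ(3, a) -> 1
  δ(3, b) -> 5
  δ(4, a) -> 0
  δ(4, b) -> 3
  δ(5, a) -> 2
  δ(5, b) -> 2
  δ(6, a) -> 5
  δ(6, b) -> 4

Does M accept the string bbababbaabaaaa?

accepted

0 --b--> 4
4 --b--> 3
3 --a--> 1
1 --b--> 0
0 --a--> 3
3 --b--> 5
5 --b--> 2
2 --a--> 6
6 --a--> 5
5 --b--> 2
2 --a--> 6
6 --a--> 5
5 --a--> 2
2 --a--> 6
End in state 6, which is an accepting state.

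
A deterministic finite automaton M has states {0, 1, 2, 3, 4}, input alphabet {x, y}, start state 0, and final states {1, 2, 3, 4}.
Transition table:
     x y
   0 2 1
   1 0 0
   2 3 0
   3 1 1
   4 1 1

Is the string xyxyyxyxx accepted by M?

0 --x--> 2
2 --y--> 0
0 --x--> 2
2 --y--> 0
0 --y--> 1
1 --x--> 0
0 --y--> 1
1 --x--> 0
0 --x--> 2
End in state 2, which is an accepting state.

accepted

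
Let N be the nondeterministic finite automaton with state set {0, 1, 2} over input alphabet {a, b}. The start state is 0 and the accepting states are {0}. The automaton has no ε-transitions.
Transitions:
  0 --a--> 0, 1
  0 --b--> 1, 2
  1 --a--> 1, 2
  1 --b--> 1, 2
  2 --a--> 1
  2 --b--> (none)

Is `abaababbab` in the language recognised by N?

Start: {0}
read a: {0, 1}
read b: {1, 2}
read a: {1, 2}
read a: {1, 2}
read b: {1, 2}
read a: {1, 2}
read b: {1, 2}
read b: {1, 2}
read a: {1, 2}
read b: {1, 2}
Reachable ∩ accepting = {} — empty.

rejected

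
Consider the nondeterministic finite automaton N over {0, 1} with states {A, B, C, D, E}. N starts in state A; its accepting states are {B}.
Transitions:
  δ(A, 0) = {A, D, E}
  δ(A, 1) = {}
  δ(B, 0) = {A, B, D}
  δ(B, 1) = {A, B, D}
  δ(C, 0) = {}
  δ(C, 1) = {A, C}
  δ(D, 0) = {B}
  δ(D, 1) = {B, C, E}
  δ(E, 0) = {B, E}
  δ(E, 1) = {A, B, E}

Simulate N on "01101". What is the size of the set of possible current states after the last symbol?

5

Start: {A}
read 0: {A, D, E}
read 1: {A, B, C, E}
read 1: {A, B, C, D, E}
read 0: {A, B, D, E}
read 1: {A, B, C, D, E}
Final reachable set {A, B, C, D, E} has 5 states.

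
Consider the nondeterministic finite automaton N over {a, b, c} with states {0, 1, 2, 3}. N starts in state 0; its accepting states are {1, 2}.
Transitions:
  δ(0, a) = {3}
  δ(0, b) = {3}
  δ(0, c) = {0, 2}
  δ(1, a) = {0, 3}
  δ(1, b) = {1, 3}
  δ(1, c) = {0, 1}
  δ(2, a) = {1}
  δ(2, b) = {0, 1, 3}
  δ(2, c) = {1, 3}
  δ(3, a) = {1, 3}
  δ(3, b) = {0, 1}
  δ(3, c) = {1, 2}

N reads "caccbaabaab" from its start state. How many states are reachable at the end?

3

Start: {0}
read c: {0, 2}
read a: {1, 3}
read c: {0, 1, 2}
read c: {0, 1, 2, 3}
read b: {0, 1, 3}
read a: {0, 1, 3}
read a: {0, 1, 3}
read b: {0, 1, 3}
read a: {0, 1, 3}
read a: {0, 1, 3}
read b: {0, 1, 3}
Final reachable set {0, 1, 3} has 3 states.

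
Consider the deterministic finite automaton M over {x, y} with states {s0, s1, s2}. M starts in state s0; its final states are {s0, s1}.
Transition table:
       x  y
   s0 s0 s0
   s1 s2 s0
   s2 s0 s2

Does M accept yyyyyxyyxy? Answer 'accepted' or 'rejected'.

accepted

s0 --y--> s0
s0 --y--> s0
s0 --y--> s0
s0 --y--> s0
s0 --y--> s0
s0 --x--> s0
s0 --y--> s0
s0 --y--> s0
s0 --x--> s0
s0 --y--> s0
End in state s0, which is an accepting state.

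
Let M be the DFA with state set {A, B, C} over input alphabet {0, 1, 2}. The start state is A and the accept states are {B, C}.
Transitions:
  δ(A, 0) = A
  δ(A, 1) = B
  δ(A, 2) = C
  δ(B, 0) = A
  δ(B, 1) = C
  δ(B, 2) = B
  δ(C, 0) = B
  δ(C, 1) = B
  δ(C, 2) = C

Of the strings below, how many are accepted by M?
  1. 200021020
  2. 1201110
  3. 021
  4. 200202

3

200021020: accepted
1201110: rejected
021: accepted
200202: accepted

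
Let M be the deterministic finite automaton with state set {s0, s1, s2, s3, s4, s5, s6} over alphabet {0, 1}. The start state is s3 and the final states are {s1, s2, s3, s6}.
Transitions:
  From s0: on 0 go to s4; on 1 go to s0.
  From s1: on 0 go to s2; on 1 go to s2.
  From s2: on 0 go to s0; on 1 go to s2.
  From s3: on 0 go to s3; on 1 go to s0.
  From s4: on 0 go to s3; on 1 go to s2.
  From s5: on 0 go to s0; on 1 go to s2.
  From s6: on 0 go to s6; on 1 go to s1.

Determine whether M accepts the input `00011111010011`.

accepted

s3 --0--> s3
s3 --0--> s3
s3 --0--> s3
s3 --1--> s0
s0 --1--> s0
s0 --1--> s0
s0 --1--> s0
s0 --1--> s0
s0 --0--> s4
s4 --1--> s2
s2 --0--> s0
s0 --0--> s4
s4 --1--> s2
s2 --1--> s2
End in state s2, which is an accepting state.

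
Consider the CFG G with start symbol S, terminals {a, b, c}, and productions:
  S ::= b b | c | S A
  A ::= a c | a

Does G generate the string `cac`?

S ⇒ SA ⇒ cA ⇒ cac

yes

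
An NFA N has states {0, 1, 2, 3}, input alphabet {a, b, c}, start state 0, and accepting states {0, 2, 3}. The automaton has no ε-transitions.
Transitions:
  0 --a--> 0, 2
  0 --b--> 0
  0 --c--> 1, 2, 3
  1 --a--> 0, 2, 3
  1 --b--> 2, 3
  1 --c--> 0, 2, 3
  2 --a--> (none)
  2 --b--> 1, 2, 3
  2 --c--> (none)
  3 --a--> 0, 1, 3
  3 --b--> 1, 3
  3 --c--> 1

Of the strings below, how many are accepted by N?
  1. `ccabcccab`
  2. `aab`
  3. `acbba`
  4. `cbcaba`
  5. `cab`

`ccabcccab`: accepted
`aab`: accepted
`acbba`: accepted
`cbcaba`: accepted
`cab`: accepted

5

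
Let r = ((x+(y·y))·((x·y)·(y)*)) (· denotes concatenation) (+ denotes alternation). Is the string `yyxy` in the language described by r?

Split as yy·xy: (x+(y·y)) matches yy and ((x·y)·(y)*) matches xy.

yes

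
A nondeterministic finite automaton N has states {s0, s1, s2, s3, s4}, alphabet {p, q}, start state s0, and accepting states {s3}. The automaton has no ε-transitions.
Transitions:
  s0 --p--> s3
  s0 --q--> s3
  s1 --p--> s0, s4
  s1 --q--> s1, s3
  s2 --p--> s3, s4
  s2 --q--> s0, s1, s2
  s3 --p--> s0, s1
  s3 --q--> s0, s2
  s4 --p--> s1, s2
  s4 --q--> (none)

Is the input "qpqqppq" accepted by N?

accepted

Start: {s0}
read q: {s3}
read p: {s0, s1}
read q: {s1, s3}
read q: {s0, s1, s2, s3}
read p: {s0, s1, s3, s4}
read p: {s0, s1, s2, s3, s4}
read q: {s0, s1, s2, s3}
Reachable ∩ accepting = {s3} — nonempty.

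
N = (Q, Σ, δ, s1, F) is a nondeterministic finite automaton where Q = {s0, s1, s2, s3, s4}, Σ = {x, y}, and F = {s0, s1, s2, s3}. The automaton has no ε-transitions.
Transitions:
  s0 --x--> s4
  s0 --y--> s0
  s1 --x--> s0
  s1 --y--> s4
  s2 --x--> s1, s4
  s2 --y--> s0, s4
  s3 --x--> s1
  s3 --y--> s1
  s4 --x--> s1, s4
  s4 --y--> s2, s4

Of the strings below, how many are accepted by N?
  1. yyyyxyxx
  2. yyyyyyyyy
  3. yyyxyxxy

3

yyyyxyxx: accepted
yyyyyyyyy: accepted
yyyxyxxy: accepted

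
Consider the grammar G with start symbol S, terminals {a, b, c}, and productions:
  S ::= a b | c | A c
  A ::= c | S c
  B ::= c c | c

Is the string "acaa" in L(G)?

no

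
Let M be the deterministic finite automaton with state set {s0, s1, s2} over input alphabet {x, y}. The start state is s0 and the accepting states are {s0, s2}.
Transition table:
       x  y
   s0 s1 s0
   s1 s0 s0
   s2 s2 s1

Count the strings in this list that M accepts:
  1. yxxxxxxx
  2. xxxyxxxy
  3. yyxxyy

yxxxxxxx: rejected
xxxyxxxy: accepted
yyxxyy: accepted

2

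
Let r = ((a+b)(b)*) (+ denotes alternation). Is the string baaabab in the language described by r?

no

No split of baaabab into u·v has (a+b) matching u and (b)* matching v.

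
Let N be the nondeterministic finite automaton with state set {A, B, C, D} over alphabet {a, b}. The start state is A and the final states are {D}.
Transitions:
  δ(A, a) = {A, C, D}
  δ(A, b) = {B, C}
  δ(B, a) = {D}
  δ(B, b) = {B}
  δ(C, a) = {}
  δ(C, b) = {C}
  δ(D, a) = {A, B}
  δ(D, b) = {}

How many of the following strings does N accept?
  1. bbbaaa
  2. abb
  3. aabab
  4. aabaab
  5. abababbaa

1

bbbaaa: accepted
abb: rejected
aabab: rejected
aabaab: rejected
abababbaa: rejected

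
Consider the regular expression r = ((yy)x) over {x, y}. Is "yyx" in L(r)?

Split as yy·x: (yy) matches yy and x matches x.

yes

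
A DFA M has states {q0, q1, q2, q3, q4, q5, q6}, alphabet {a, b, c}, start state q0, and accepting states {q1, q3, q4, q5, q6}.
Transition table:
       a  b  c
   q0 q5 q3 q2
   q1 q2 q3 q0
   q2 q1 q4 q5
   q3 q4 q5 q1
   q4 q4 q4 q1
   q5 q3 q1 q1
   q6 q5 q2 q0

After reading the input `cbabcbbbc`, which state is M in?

q0 --c--> q2
q2 --b--> q4
q4 --a--> q4
q4 --b--> q4
q4 --c--> q1
q1 --b--> q3
q3 --b--> q5
q5 --b--> q1
q1 --c--> q0

q0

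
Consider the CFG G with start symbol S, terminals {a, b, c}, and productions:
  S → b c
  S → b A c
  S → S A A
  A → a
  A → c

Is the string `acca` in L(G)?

no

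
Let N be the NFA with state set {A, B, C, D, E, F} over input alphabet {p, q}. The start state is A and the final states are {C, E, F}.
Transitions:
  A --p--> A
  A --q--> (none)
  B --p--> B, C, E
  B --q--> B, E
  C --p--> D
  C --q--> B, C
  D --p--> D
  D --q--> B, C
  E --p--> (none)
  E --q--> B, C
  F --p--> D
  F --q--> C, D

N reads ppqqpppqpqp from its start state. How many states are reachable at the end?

0

Start: {A}
read p: {A}
read p: {A}
read q: {}
The reachable set is empty and stays empty for the remaining 8 symbols.
Final reachable set {} has 0 states.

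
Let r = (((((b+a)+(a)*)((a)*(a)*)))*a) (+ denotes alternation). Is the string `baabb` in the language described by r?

no

No split of baabb into u·v has ((((b+a)+(a)*)((a)*(a)*)))* matching u and a matching v.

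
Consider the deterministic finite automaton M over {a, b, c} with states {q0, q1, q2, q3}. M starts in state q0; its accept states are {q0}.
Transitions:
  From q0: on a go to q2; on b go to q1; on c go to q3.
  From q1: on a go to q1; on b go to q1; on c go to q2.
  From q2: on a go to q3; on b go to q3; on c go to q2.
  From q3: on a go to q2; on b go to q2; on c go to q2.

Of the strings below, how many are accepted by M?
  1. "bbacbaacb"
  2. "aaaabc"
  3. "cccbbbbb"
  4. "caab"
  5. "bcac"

"bbacbaacb": rejected
"aaaabc": rejected
"cccbbbbb": rejected
"caab": rejected
"bcac": rejected

0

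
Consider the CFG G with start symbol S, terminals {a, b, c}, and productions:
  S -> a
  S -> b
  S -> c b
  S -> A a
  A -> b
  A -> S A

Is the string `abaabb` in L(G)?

no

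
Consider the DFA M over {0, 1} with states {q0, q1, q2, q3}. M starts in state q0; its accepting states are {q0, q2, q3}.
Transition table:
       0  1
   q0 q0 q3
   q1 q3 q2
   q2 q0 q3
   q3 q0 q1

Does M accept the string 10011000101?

q0 --1--> q3
q3 --0--> q0
q0 --0--> q0
q0 --1--> q3
q3 --1--> q1
q1 --0--> q3
q3 --0--> q0
q0 --0--> q0
q0 --1--> q3
q3 --0--> q0
q0 --1--> q3
End in state q3, which is an accepting state.

accepted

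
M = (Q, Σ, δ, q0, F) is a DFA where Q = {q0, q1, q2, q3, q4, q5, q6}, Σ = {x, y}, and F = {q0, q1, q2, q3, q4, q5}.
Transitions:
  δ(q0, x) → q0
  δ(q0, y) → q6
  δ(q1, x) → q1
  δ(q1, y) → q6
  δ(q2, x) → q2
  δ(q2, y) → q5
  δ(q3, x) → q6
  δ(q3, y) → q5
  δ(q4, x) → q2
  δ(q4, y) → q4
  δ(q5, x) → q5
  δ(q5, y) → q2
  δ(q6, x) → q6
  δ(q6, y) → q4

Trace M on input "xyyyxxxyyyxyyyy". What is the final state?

q5

q0 --x--> q0
q0 --y--> q6
q6 --y--> q4
q4 --y--> q4
q4 --x--> q2
q2 --x--> q2
q2 --x--> q2
q2 --y--> q5
q5 --y--> q2
q2 --y--> q5
q5 --x--> q5
q5 --y--> q2
q2 --y--> q5
q5 --y--> q2
q2 --y--> q5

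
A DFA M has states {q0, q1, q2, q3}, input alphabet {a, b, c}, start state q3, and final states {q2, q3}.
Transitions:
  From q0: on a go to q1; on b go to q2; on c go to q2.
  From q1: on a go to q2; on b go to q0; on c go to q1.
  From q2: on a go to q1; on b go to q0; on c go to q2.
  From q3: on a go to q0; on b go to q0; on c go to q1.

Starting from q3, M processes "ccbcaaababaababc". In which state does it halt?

q3 --c--> q1
q1 --c--> q1
q1 --b--> q0
q0 --c--> q2
q2 --a--> q1
q1 --a--> q2
q2 --a--> q1
q1 --b--> q0
q0 --a--> q1
q1 --b--> q0
q0 --a--> q1
q1 --a--> q2
q2 --b--> q0
q0 --a--> q1
q1 --b--> q0
q0 --c--> q2

q2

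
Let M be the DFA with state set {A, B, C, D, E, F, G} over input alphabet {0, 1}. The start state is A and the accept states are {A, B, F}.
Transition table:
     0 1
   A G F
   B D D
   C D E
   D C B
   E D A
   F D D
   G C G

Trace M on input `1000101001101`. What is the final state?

G

A --1--> F
F --0--> D
D --0--> C
C --0--> D
D --1--> B
B --0--> D
D --1--> B
B --0--> D
D --0--> C
C --1--> E
E --1--> A
A --0--> G
G --1--> G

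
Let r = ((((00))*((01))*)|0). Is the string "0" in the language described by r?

yes

The right alternative 0 matches 0.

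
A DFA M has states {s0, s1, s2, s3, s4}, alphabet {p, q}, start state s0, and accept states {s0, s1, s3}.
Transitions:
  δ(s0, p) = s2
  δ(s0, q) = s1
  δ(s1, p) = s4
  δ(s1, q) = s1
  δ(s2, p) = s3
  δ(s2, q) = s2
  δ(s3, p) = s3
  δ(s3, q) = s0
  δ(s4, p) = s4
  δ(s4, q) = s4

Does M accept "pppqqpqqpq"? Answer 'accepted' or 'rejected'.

rejected

s0 --p--> s2
s2 --p--> s3
s3 --p--> s3
s3 --q--> s0
s0 --q--> s1
s1 --p--> s4
s4 --q--> s4
s4 --q--> s4
s4 --p--> s4
s4 --q--> s4
End in state s4, which is not an accepting state.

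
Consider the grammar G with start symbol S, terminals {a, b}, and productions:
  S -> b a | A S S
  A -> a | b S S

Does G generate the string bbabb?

no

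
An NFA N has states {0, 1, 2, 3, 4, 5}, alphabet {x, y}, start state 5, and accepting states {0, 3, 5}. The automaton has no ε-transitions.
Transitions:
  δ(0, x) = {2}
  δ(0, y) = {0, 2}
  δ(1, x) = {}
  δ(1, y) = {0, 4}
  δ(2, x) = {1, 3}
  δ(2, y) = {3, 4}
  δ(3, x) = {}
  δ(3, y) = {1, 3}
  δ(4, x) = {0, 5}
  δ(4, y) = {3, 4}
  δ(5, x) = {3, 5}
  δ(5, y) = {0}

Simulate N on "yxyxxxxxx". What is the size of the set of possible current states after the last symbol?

Start: {5}
read y: {0}
read x: {2}
read y: {3, 4}
read x: {0, 5}
read x: {2, 3, 5}
read x: {1, 3, 5}
read x: {3, 5}
read x: {3, 5}
read x: {3, 5}
Final reachable set {3, 5} has 2 states.

2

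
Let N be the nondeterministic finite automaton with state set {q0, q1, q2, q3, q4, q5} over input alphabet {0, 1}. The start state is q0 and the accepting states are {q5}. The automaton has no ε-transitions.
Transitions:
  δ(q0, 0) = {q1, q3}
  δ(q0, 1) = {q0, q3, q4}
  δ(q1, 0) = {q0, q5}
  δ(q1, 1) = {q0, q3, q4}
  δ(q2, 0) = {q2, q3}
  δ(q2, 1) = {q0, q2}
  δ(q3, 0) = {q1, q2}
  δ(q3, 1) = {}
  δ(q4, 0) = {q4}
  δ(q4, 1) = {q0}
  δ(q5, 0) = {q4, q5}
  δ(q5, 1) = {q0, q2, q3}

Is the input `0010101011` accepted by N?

rejected

Start: {q0}
read 0: {q1, q3}
read 0: {q0, q1, q2, q5}
read 1: {q0, q2, q3, q4}
read 0: {q1, q2, q3, q4}
read 1: {q0, q2, q3, q4}
read 0: {q1, q2, q3, q4}
read 1: {q0, q2, q3, q4}
read 0: {q1, q2, q3, q4}
read 1: {q0, q2, q3, q4}
read 1: {q0, q2, q3, q4}
Reachable ∩ accepting = {} — empty.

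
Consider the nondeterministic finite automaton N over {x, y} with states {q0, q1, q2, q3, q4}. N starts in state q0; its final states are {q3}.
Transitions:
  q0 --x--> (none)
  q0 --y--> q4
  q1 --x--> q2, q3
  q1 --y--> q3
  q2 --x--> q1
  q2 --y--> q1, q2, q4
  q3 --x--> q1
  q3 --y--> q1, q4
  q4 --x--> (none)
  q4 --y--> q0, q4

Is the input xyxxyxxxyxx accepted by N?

Start: {q0}
read x: {}
The reachable set is empty and stays empty for the remaining 10 symbols.
Reachable ∩ accepting = {} — empty.

rejected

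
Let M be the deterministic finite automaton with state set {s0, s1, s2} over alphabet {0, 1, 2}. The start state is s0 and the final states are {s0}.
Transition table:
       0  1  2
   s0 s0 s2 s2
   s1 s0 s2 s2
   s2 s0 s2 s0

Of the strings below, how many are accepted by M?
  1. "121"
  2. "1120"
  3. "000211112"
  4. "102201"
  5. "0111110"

3

"121": rejected
"1120": accepted
"000211112": accepted
"102201": rejected
"0111110": accepted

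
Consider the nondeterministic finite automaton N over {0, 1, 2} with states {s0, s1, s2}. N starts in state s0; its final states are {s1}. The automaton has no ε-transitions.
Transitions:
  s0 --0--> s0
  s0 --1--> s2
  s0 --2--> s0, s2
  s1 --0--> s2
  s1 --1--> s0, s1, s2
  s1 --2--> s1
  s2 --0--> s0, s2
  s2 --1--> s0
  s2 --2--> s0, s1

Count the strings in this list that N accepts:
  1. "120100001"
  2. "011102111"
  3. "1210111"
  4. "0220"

1

"120100001": rejected
"011102111": accepted
"1210111": rejected
"0220": rejected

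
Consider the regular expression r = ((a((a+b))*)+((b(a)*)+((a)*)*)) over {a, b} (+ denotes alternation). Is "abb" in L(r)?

The left alternative (a((a+b))*) matches abb.

yes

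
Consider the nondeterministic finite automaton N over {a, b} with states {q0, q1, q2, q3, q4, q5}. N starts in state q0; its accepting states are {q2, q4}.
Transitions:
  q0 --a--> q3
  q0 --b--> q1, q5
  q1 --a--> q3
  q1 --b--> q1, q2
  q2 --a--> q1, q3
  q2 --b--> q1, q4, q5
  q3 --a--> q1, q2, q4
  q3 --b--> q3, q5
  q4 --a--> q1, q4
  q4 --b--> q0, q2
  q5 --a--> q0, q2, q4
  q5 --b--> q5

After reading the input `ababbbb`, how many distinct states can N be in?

Start: {q0}
read a: {q3}
read b: {q3, q5}
read a: {q0, q1, q2, q4}
read b: {q0, q1, q2, q4, q5}
read b: {q0, q1, q2, q4, q5}
read b: {q0, q1, q2, q4, q5}
read b: {q0, q1, q2, q4, q5}
Final reachable set {q0, q1, q2, q4, q5} has 5 states.

5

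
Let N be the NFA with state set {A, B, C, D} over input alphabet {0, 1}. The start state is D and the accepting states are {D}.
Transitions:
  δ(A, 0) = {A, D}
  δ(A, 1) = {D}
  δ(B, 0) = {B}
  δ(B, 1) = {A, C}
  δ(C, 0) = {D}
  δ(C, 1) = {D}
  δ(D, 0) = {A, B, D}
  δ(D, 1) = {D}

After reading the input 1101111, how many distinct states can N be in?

1

Start: {D}
read 1: {D}
read 1: {D}
read 0: {A, B, D}
read 1: {A, C, D}
read 1: {D}
read 1: {D}
read 1: {D}
Final reachable set {D} has 1 state.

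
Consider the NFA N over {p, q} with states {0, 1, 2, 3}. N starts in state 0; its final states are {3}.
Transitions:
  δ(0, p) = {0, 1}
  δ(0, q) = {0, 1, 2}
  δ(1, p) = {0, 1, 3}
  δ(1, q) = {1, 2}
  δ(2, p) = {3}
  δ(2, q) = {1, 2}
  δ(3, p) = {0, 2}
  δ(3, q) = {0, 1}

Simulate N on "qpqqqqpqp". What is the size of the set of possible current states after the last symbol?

Start: {0}
read q: {0, 1, 2}
read p: {0, 1, 3}
read q: {0, 1, 2}
read q: {0, 1, 2}
read q: {0, 1, 2}
read q: {0, 1, 2}
read p: {0, 1, 3}
read q: {0, 1, 2}
read p: {0, 1, 3}
Final reachable set {0, 1, 3} has 3 states.

3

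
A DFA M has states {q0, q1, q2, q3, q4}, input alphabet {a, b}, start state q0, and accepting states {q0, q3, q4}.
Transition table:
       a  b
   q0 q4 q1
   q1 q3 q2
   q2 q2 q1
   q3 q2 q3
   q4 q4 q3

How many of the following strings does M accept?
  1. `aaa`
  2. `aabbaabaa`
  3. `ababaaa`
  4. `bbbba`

`aaa`: accepted
`aabbaabaa`: rejected
`ababaaa`: rejected
`bbbba`: rejected

1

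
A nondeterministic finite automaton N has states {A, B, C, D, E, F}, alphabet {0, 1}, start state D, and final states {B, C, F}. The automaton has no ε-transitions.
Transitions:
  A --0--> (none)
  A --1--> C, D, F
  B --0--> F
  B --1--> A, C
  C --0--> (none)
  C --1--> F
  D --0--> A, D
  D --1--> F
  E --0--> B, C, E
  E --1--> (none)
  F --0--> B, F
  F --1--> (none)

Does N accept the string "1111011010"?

Start: {D}
read 1: {F}
read 1: {}
The reachable set is empty and stays empty for the remaining 8 symbols.
Reachable ∩ accepting = {} — empty.

rejected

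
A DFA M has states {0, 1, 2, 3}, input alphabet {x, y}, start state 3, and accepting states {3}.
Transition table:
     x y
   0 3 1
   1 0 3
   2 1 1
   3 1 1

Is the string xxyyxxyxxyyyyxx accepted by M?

3 --x--> 1
1 --x--> 0
0 --y--> 1
1 --y--> 3
3 --x--> 1
1 --x--> 0
0 --y--> 1
1 --x--> 0
0 --x--> 3
3 --y--> 1
1 --y--> 3
3 --y--> 1
1 --y--> 3
3 --x--> 1
1 --x--> 0
End in state 0, which is not an accepting state.

rejected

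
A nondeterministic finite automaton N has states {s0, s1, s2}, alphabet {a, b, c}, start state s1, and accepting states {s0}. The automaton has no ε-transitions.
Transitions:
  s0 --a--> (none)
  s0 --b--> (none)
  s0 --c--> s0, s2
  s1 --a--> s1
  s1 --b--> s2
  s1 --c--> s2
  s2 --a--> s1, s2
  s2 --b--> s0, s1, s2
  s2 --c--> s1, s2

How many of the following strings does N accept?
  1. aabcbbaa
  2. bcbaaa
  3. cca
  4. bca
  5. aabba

0

aabcbbaa: rejected
bcbaaa: rejected
cca: rejected
bca: rejected
aabba: rejected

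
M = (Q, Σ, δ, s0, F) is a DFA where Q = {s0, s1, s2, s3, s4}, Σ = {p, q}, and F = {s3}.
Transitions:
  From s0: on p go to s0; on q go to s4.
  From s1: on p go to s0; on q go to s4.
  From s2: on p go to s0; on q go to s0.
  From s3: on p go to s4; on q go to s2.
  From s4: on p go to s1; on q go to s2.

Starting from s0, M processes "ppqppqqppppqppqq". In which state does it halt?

s0 --p--> s0
s0 --p--> s0
s0 --q--> s4
s4 --p--> s1
s1 --p--> s0
s0 --q--> s4
s4 --q--> s2
s2 --p--> s0
s0 --p--> s0
s0 --p--> s0
s0 --p--> s0
s0 --q--> s4
s4 --p--> s1
s1 --p--> s0
s0 --q--> s4
s4 --q--> s2

s2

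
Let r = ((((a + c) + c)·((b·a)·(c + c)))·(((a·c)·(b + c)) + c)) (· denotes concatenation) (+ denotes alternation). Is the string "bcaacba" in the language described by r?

no

No split of bcaacba into u·v has (((a+c)+c)·((b·a)·(c+c))) matching u and (((a·c)·(b+c))+c) matching v.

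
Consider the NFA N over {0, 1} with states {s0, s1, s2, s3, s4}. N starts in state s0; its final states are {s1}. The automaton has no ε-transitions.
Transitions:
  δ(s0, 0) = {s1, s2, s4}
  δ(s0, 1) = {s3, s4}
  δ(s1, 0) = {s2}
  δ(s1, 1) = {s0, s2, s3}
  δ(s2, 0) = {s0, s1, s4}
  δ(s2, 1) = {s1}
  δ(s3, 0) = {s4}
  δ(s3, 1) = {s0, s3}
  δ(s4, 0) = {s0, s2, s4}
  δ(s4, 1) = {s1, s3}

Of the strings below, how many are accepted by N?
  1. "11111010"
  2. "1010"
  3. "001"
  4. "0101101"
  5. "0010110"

4

"11111010": accepted
"1010": rejected
"001": accepted
"0101101": accepted
"0010110": accepted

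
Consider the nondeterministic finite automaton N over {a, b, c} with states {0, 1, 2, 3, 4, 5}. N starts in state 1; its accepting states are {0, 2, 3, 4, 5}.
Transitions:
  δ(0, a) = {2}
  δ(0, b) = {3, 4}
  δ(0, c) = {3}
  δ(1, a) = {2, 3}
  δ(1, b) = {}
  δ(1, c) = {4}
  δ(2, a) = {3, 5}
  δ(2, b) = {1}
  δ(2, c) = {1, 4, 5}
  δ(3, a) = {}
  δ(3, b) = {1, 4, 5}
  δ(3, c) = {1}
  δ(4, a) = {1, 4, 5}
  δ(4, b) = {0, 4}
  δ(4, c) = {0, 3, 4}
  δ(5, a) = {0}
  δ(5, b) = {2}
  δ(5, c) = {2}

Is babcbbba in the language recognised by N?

Start: {1}
read b: {}
The reachable set is empty and stays empty for the remaining 7 symbols.
Reachable ∩ accepting = {} — empty.

rejected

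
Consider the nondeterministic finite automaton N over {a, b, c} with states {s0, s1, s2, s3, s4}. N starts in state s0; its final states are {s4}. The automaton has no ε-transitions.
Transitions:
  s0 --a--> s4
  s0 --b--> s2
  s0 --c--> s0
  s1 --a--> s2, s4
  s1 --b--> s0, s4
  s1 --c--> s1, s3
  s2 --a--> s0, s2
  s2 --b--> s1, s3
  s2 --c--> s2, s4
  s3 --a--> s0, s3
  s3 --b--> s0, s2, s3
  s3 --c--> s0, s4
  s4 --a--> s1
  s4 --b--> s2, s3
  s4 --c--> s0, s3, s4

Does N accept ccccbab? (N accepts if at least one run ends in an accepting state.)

Start: {s0}
read c: {s0}
read c: {s0}
read c: {s0}
read c: {s0}
read b: {s2}
read a: {s0, s2}
read b: {s1, s2, s3}
Reachable ∩ accepting = {} — empty.

rejected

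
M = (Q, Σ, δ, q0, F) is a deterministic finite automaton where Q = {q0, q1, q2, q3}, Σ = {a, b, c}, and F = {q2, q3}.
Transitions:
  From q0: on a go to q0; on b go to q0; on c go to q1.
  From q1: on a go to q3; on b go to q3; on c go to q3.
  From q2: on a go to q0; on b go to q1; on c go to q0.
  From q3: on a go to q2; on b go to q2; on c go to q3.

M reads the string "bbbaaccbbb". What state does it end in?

q0 --b--> q0
q0 --b--> q0
q0 --b--> q0
q0 --a--> q0
q0 --a--> q0
q0 --c--> q1
q1 --c--> q3
q3 --b--> q2
q2 --b--> q1
q1 --b--> q3

q3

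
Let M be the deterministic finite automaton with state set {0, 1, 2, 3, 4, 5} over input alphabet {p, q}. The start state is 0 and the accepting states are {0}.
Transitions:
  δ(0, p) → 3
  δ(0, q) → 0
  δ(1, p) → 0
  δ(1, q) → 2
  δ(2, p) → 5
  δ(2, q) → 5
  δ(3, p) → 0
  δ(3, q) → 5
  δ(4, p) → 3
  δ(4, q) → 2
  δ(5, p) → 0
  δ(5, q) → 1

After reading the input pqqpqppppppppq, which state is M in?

0 --p--> 3
3 --q--> 5
5 --q--> 1
1 --p--> 0
0 --q--> 0
0 --p--> 3
3 --p--> 0
0 --p--> 3
3 --p--> 0
0 --p--> 3
3 --p--> 0
0 --p--> 3
3 --p--> 0
0 --q--> 0

0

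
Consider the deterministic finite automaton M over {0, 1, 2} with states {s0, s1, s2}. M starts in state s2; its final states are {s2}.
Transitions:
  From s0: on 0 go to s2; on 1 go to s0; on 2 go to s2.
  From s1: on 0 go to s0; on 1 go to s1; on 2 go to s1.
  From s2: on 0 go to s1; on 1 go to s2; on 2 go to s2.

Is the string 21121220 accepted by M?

s2 --2--> s2
s2 --1--> s2
s2 --1--> s2
s2 --2--> s2
s2 --1--> s2
s2 --2--> s2
s2 --2--> s2
s2 --0--> s1
End in state s1, which is not an accepting state.

rejected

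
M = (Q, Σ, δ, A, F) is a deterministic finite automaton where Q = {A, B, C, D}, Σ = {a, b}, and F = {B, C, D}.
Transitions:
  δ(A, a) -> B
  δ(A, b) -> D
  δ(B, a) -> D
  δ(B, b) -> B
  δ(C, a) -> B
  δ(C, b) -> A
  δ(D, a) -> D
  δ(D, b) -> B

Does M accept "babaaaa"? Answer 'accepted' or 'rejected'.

A --b--> D
D --a--> D
D --b--> B
B --a--> D
D --a--> D
D --a--> D
D --a--> D
End in state D, which is an accepting state.

accepted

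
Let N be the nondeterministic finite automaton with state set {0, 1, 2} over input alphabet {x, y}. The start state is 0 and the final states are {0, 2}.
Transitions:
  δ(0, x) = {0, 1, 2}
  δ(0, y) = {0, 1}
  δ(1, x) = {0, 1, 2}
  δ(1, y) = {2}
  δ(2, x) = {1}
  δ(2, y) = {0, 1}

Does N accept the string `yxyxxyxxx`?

accepted

Start: {0}
read y: {0, 1}
read x: {0, 1, 2}
read y: {0, 1, 2}
read x: {0, 1, 2}
read x: {0, 1, 2}
read y: {0, 1, 2}
read x: {0, 1, 2}
read x: {0, 1, 2}
read x: {0, 1, 2}
Reachable ∩ accepting = {0, 2} — nonempty.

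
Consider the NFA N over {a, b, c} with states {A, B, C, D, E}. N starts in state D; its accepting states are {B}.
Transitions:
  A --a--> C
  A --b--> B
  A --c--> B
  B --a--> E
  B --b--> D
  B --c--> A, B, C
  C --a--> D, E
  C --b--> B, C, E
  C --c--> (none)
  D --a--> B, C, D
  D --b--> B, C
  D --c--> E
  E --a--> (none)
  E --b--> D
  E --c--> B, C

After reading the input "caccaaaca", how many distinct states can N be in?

Start: {D}
read c: {E}
read a: {}
The reachable set is empty and stays empty for the remaining 7 symbols.
Final reachable set {} has 0 states.

0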